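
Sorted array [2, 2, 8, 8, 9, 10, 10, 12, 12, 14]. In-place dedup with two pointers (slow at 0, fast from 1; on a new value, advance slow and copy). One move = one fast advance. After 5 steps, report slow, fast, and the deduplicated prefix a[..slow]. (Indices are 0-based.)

slow=3, fast=6, prefix=[2, 8, 9, 10]

(s=0,f=1) a[fast]=2=a[slow] dup → fast++
(s=0,f=2) a[fast]=8≠a[slow]=2 write a[1]=8 → slow++,fast++
(s=1,f=3) a[fast]=8=a[slow] dup → fast++
(s=1,f=4) a[fast]=9≠a[slow]=8 write a[2]=9 → slow++,fast++
(s=2,f=5) a[fast]=10≠a[slow]=9 write a[3]=10 → slow++,fast++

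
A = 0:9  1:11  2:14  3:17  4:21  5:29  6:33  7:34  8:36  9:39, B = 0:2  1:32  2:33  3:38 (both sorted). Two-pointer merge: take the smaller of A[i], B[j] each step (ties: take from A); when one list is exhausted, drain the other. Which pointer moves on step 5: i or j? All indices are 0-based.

i=0 j=0: A[i]=9>B[j]=2 take 2, j++
i=0 j=1: A[i]=9<=B[j]=32 take 9, i++
i=1 j=1: A[i]=11<=B[j]=32 take 11, i++
i=2 j=1: A[i]=14<=B[j]=32 take 14, i++
i=3 j=1: A[i]=17<=B[j]=32 take 17, i++

i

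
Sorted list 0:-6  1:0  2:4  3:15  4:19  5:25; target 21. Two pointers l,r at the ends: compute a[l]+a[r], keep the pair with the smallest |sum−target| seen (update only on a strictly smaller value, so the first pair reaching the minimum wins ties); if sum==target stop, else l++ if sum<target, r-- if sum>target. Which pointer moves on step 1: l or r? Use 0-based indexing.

[0,5] -6+25=19 d=2 * → l++

l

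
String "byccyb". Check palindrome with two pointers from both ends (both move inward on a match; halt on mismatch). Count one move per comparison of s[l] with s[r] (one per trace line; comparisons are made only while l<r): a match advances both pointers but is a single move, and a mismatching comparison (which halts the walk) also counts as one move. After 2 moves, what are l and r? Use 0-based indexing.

l=2, r=3

[0,5] 'b'=='b' → l++,r--
[1,4] 'y'=='y' → l++,r--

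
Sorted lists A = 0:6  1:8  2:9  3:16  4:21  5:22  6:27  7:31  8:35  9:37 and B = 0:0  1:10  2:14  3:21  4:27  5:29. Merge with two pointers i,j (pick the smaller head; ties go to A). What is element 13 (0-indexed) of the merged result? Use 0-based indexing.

merged[13] = 31

i=0 j=0: A[i]=6>B[j]=0 take 0, j++
i=0 j=1: A[i]=6<=B[j]=10 take 6, i++
i=1 j=1: A[i]=8<=B[j]=10 take 8, i++
i=2 j=1: A[i]=9<=B[j]=10 take 9, i++
i=3 j=1: A[i]=16>B[j]=10 take 10, j++
i=3 j=2: A[i]=16>B[j]=14 take 14, j++
i=3 j=3: A[i]=16<=B[j]=21 take 16, i++
i=4 j=3: A[i]=21<=B[j]=21 take 21, i++
i=5 j=3: A[i]=22>B[j]=21 take 21, j++
i=5 j=4: A[i]=22<=B[j]=27 take 22, i++
i=6 j=4: A[i]=27<=B[j]=27 take 27, i++
i=7 j=4: A[i]=31>B[j]=27 take 27, j++
i=7 j=5: A[i]=31>B[j]=29 take 29, j++
i=7 j=6: B done, take A[i]=31, i++
i=8 j=6: B done, take A[i]=35, i++
i=9 j=6: B done, take A[i]=37, i++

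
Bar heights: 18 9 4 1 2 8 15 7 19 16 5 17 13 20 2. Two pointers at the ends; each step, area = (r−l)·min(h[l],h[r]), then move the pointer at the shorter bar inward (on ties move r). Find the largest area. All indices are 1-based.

max area = 234

l=1 r=15: min(18,2)*14=28 best=28 *, r--
l=1 r=14: min(18,20)*13=234 best=234 *, l++
l=2 r=14: min(9,20)*12=108 best=234, l++
l=3 r=14: min(4,20)*11=44 best=234, l++
l=4 r=14: min(1,20)*10=10 best=234, l++
l=5 r=14: min(2,20)*9=18 best=234, l++
l=6 r=14: min(8,20)*8=64 best=234, l++
l=7 r=14: min(15,20)*7=105 best=234, l++
l=8 r=14: min(7,20)*6=42 best=234, l++
l=9 r=14: min(19,20)*5=95 best=234, l++
l=10 r=14: min(16,20)*4=64 best=234, l++
l=11 r=14: min(5,20)*3=15 best=234, l++
l=12 r=14: min(17,20)*2=34 best=234, l++
l=13 r=14: min(13,20)*1=13 best=234, l++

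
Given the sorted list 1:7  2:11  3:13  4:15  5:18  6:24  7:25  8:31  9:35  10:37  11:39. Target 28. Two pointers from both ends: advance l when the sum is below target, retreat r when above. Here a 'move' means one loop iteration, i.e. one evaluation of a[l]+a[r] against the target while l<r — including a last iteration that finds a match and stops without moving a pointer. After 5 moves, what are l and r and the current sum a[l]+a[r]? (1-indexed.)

l=1, r=6, sum=31

l=1 r=11: 7+39=46 >28, r--
l=1 r=10: 7+37=44 >28, r--
l=1 r=9: 7+35=42 >28, r--
l=1 r=8: 7+31=38 >28, r--
l=1 r=7: 7+25=32 >28, r--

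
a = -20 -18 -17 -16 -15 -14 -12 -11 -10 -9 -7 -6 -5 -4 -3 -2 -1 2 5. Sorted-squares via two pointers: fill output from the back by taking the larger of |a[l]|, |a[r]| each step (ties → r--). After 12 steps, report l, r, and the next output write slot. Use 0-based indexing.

l=12, r=18, next write slot=6

[0,18] |-20|>|5| out[18]=400 → l++
[1,18] |-18|>|5| out[17]=324 → l++
[2,18] |-17|>|5| out[16]=289 → l++
[3,18] |-16|>|5| out[15]=256 → l++
[4,18] |-15|>|5| out[14]=225 → l++
[5,18] |-14|>|5| out[13]=196 → l++
[6,18] |-12|>|5| out[12]=144 → l++
[7,18] |-11|>|5| out[11]=121 → l++
[8,18] |-10|>|5| out[10]=100 → l++
[9,18] |-9|>|5| out[9]=81 → l++
[10,18] |-7|>|5| out[8]=49 → l++
[11,18] |-6|>|5| out[7]=36 → l++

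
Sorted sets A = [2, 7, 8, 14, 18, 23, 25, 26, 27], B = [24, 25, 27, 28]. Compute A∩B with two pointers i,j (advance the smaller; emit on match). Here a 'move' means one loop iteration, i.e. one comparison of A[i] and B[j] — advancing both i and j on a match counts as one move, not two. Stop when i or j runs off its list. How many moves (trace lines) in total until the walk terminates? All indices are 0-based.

[i=0,j=0] 2<24 → i++
[i=1,j=0] 7<24 → i++
[i=2,j=0] 8<24 → i++
[i=3,j=0] 14<24 → i++
[i=4,j=0] 18<24 → i++
[i=5,j=0] 23<24 → i++
[i=6,j=0] 25>24 → j++
[i=6,j=1] 25==25 emit → i++,j++
[i=7,j=2] 26<27 → i++
[i=8,j=2] 27==27 emit → i++,j++

10 moves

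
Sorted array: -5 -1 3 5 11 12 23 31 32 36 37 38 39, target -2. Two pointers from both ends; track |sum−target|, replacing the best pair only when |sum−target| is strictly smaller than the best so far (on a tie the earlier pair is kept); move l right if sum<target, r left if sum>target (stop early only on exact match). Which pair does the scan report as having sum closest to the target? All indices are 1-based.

pair (-5, 3) with sum -2 (|Δ|=0)

[1,13] -5+39=34 d=36 * → r--
[1,12] -5+38=33 d=35 * → r--
[1,11] -5+37=32 d=34 * → r--
[1,10] -5+36=31 d=33 * → r--
[1,9] -5+32=27 d=29 * → r--
[1,8] -5+31=26 d=28 * → r--
[1,7] -5+23=18 d=20 * → r--
[1,6] -5+12=7 d=9 * → r--
[1,5] -5+11=6 d=8 * → r--
[1,4] -5+5=0 d=2 * → r--
[1,3] -5+3=-2 d=0 * → stop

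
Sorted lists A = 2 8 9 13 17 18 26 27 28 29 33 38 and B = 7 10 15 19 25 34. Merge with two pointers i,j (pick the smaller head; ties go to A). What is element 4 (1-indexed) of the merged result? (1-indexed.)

[i=1,j=1] A[i]=2<=B[j]=7 take 2 → i++
[i=2,j=1] A[i]=8>B[j]=7 take 7 → j++
[i=2,j=2] A[i]=8<=B[j]=10 take 8 → i++
[i=3,j=2] A[i]=9<=B[j]=10 take 9 → i++
[i=4,j=2] A[i]=13>B[j]=10 take 10 → j++
[i=4,j=3] A[i]=13<=B[j]=15 take 13 → i++
[i=5,j=3] A[i]=17>B[j]=15 take 15 → j++
[i=5,j=4] A[i]=17<=B[j]=19 take 17 → i++
[i=6,j=4] A[i]=18<=B[j]=19 take 18 → i++
[i=7,j=4] A[i]=26>B[j]=19 take 19 → j++
[i=7,j=5] A[i]=26>B[j]=25 take 25 → j++
[i=7,j=6] A[i]=26<=B[j]=34 take 26 → i++
[i=8,j=6] A[i]=27<=B[j]=34 take 27 → i++
[i=9,j=6] A[i]=28<=B[j]=34 take 28 → i++
[i=10,j=6] A[i]=29<=B[j]=34 take 29 → i++
[i=11,j=6] A[i]=33<=B[j]=34 take 33 → i++
[i=12,j=6] A[i]=38>B[j]=34 take 34 → j++
[i=12,j=7] B done, take A[i]=38 → i++

merged[4] = 9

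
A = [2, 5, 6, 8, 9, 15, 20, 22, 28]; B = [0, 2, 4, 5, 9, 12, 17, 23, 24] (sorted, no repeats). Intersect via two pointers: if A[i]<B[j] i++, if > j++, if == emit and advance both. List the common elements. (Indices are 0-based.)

intersection = [2, 5, 9]

[i=0,j=0] 2>0 → j++
[i=0,j=1] 2==2 emit → i++,j++
[i=1,j=2] 5>4 → j++
[i=1,j=3] 5==5 emit → i++,j++
[i=2,j=4] 6<9 → i++
[i=3,j=4] 8<9 → i++
[i=4,j=4] 9==9 emit → i++,j++
[i=5,j=5] 15>12 → j++
[i=5,j=6] 15<17 → i++
[i=6,j=6] 20>17 → j++
[i=6,j=7] 20<23 → i++
[i=7,j=7] 22<23 → i++
[i=8,j=7] 28>23 → j++
[i=8,j=8] 28>24 → j++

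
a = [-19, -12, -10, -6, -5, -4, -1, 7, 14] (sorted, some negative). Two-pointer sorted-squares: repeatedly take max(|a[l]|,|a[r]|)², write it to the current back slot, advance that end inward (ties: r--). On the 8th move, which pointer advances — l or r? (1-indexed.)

l

l=1 r=9: |-19|>|14| out[9]=361, l++
l=2 r=9: |-12|<=|14| out[8]=196, r--
l=2 r=8: |-12|>|7| out[7]=144, l++
l=3 r=8: |-10|>|7| out[6]=100, l++
l=4 r=8: |-6|<=|7| out[5]=49, r--
l=4 r=7: |-6|>|-1| out[4]=36, l++
l=5 r=7: |-5|>|-1| out[3]=25, l++
l=6 r=7: |-4|>|-1| out[2]=16, l++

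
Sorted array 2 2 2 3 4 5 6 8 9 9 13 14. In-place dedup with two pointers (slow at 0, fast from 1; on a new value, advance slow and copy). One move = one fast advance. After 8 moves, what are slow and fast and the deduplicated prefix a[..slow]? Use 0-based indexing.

slow=0 fast=1: a[fast]=2=a[slow] dup, fast++
slow=0 fast=2: a[fast]=2=a[slow] dup, fast++
slow=0 fast=3: a[fast]=3≠a[slow]=2 write a[1]=3, slow++,fast++
slow=1 fast=4: a[fast]=4≠a[slow]=3 write a[2]=4, slow++,fast++
slow=2 fast=5: a[fast]=5≠a[slow]=4 write a[3]=5, slow++,fast++
slow=3 fast=6: a[fast]=6≠a[slow]=5 write a[4]=6, slow++,fast++
slow=4 fast=7: a[fast]=8≠a[slow]=6 write a[5]=8, slow++,fast++
slow=5 fast=8: a[fast]=9≠a[slow]=8 write a[6]=9, slow++,fast++

slow=6, fast=9, prefix=[2, 3, 4, 5, 6, 8, 9]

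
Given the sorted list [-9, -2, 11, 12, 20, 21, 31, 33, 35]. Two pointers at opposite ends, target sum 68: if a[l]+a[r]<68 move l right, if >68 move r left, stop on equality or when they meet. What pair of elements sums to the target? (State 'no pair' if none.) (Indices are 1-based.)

[1,9] -9+35=26 <68 → l++
[2,9] -2+35=33 <68 → l++
[3,9] 11+35=46 <68 → l++
[4,9] 12+35=47 <68 → l++
[5,9] 20+35=55 <68 → l++
[6,9] 21+35=56 <68 → l++
[7,9] 31+35=66 <68 → l++
[8,9] 33+35=68 → found

(33, 35)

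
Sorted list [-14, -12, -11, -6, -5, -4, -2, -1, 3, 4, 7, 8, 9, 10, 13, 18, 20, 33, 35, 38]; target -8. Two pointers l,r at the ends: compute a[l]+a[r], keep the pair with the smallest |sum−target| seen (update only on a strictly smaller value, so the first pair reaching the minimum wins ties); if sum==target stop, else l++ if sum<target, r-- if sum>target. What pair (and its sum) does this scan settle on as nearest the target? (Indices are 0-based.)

pair (-12, 4) with sum -8 (|Δ|=0)

l=0 r=19: -14+38=24 d=32 *, r--
l=0 r=18: -14+35=21 d=29 *, r--
l=0 r=17: -14+33=19 d=27 *, r--
l=0 r=16: -14+20=6 d=14 *, r--
l=0 r=15: -14+18=4 d=12 *, r--
l=0 r=14: -14+13=-1 d=7 *, r--
l=0 r=13: -14+10=-4 d=4 *, r--
l=0 r=12: -14+9=-5 d=3 *, r--
l=0 r=11: -14+8=-6 d=2 *, r--
l=0 r=10: -14+7=-7 d=1 *, r--
l=0 r=9: -14+4=-10 d=2, l++
l=1 r=9: -12+4=-8 d=0 *, stop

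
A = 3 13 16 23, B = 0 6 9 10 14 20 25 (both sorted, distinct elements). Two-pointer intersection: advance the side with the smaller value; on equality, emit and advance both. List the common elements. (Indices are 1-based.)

intersection = []

i=1 j=1: 3>0, j++
i=1 j=2: 3<6, i++
i=2 j=2: 13>6, j++
i=2 j=3: 13>9, j++
i=2 j=4: 13>10, j++
i=2 j=5: 13<14, i++
i=3 j=5: 16>14, j++
i=3 j=6: 16<20, i++
i=4 j=6: 23>20, j++
i=4 j=7: 23<25, i++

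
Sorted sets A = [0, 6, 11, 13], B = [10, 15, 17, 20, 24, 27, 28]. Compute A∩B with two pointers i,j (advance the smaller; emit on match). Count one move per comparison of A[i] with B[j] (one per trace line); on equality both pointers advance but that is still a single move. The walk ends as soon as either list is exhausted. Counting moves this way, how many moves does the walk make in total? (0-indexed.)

5 moves

i=0 j=0: 0<10, i++
i=1 j=0: 6<10, i++
i=2 j=0: 11>10, j++
i=2 j=1: 11<15, i++
i=3 j=1: 13<15, i++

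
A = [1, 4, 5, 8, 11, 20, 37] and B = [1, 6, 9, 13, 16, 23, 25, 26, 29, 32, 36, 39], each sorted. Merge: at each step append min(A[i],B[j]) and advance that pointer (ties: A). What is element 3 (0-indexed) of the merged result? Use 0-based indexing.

merged[3] = 5

[i=0,j=0] A[i]=1<=B[j]=1 take 1 → i++
[i=1,j=0] A[i]=4>B[j]=1 take 1 → j++
[i=1,j=1] A[i]=4<=B[j]=6 take 4 → i++
[i=2,j=1] A[i]=5<=B[j]=6 take 5 → i++
[i=3,j=1] A[i]=8>B[j]=6 take 6 → j++
[i=3,j=2] A[i]=8<=B[j]=9 take 8 → i++
[i=4,j=2] A[i]=11>B[j]=9 take 9 → j++
[i=4,j=3] A[i]=11<=B[j]=13 take 11 → i++
[i=5,j=3] A[i]=20>B[j]=13 take 13 → j++
[i=5,j=4] A[i]=20>B[j]=16 take 16 → j++
[i=5,j=5] A[i]=20<=B[j]=23 take 20 → i++
[i=6,j=5] A[i]=37>B[j]=23 take 23 → j++
[i=6,j=6] A[i]=37>B[j]=25 take 25 → j++
[i=6,j=7] A[i]=37>B[j]=26 take 26 → j++
[i=6,j=8] A[i]=37>B[j]=29 take 29 → j++
[i=6,j=9] A[i]=37>B[j]=32 take 32 → j++
[i=6,j=10] A[i]=37>B[j]=36 take 36 → j++
[i=6,j=11] A[i]=37<=B[j]=39 take 37 → i++
[i=7,j=11] A done, take B[j]=39 → j++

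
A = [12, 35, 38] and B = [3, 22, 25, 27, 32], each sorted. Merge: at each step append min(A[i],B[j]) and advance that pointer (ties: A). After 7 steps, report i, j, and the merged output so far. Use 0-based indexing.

[i=0,j=0] A[i]=12>B[j]=3 take 3 → j++
[i=0,j=1] A[i]=12<=B[j]=22 take 12 → i++
[i=1,j=1] A[i]=35>B[j]=22 take 22 → j++
[i=1,j=2] A[i]=35>B[j]=25 take 25 → j++
[i=1,j=3] A[i]=35>B[j]=27 take 27 → j++
[i=1,j=4] A[i]=35>B[j]=32 take 32 → j++
[i=1,j=5] B done, take A[i]=35 → i++

i=2, j=5, merged so far=[3, 12, 22, 25, 27, 32, 35]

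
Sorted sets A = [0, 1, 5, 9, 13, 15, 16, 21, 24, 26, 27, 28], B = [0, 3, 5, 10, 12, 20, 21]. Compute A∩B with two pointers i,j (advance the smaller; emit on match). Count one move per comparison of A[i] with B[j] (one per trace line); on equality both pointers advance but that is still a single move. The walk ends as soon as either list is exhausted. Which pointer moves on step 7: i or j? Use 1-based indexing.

j

[i=1,j=1] 0==0 emit → i++,j++
[i=2,j=2] 1<3 → i++
[i=3,j=2] 5>3 → j++
[i=3,j=3] 5==5 emit → i++,j++
[i=4,j=4] 9<10 → i++
[i=5,j=4] 13>10 → j++
[i=5,j=5] 13>12 → j++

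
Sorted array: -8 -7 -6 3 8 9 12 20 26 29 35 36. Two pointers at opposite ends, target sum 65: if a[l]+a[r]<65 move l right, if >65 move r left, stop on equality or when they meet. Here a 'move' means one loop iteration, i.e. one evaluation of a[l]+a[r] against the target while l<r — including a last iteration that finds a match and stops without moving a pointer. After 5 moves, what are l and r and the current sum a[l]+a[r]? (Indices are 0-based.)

l=5, r=11, sum=45

[0,11] -8+36=28 <65 → l++
[1,11] -7+36=29 <65 → l++
[2,11] -6+36=30 <65 → l++
[3,11] 3+36=39 <65 → l++
[4,11] 8+36=44 <65 → l++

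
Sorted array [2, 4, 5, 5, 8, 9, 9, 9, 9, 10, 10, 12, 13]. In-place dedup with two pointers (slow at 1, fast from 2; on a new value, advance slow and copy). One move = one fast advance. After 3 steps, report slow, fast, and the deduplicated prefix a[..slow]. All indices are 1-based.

slow=1 fast=2: a[fast]=4≠a[slow]=2 write a[2]=4, slow++,fast++
slow=2 fast=3: a[fast]=5≠a[slow]=4 write a[3]=5, slow++,fast++
slow=3 fast=4: a[fast]=5=a[slow] dup, fast++

slow=3, fast=5, prefix=[2, 4, 5]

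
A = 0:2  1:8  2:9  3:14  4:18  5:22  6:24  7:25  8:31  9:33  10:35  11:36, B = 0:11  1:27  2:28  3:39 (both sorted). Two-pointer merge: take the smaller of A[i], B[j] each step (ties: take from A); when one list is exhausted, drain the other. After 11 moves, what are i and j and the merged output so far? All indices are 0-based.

i=8, j=3, merged so far=[2, 8, 9, 11, 14, 18, 22, 24, 25, 27, 28]

i=0 j=0: A[i]=2<=B[j]=11 take 2, i++
i=1 j=0: A[i]=8<=B[j]=11 take 8, i++
i=2 j=0: A[i]=9<=B[j]=11 take 9, i++
i=3 j=0: A[i]=14>B[j]=11 take 11, j++
i=3 j=1: A[i]=14<=B[j]=27 take 14, i++
i=4 j=1: A[i]=18<=B[j]=27 take 18, i++
i=5 j=1: A[i]=22<=B[j]=27 take 22, i++
i=6 j=1: A[i]=24<=B[j]=27 take 24, i++
i=7 j=1: A[i]=25<=B[j]=27 take 25, i++
i=8 j=1: A[i]=31>B[j]=27 take 27, j++
i=8 j=2: A[i]=31>B[j]=28 take 28, j++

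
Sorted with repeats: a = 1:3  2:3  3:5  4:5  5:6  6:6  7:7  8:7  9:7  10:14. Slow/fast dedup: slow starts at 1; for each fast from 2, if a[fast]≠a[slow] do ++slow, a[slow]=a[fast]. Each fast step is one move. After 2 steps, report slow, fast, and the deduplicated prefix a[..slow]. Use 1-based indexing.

slow=1 fast=2: a[fast]=3=a[slow] dup, fast++
slow=1 fast=3: a[fast]=5≠a[slow]=3 write a[2]=5, slow++,fast++

slow=2, fast=4, prefix=[3, 5]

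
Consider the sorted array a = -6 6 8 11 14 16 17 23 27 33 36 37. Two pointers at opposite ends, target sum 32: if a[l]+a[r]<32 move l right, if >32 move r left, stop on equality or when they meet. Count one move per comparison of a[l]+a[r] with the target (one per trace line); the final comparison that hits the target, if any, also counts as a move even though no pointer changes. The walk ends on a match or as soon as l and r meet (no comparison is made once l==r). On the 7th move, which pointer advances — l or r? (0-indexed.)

[0,11] -6+37=31 <32 → l++
[1,11] 6+37=43 >32 → r--
[1,10] 6+36=42 >32 → r--
[1,9] 6+33=39 >32 → r--
[1,8] 6+27=33 >32 → r--
[1,7] 6+23=29 <32 → l++
[2,7] 8+23=31 <32 → l++

l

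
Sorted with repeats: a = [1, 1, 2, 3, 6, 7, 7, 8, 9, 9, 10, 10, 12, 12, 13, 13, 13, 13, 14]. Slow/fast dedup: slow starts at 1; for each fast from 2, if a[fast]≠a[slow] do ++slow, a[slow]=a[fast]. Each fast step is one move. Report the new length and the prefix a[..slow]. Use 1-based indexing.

(s=1,f=2) a[fast]=1=a[slow] dup → fast++
(s=1,f=3) a[fast]=2≠a[slow]=1 write a[2]=2 → slow++,fast++
(s=2,f=4) a[fast]=3≠a[slow]=2 write a[3]=3 → slow++,fast++
(s=3,f=5) a[fast]=6≠a[slow]=3 write a[4]=6 → slow++,fast++
(s=4,f=6) a[fast]=7≠a[slow]=6 write a[5]=7 → slow++,fast++
(s=5,f=7) a[fast]=7=a[slow] dup → fast++
(s=5,f=8) a[fast]=8≠a[slow]=7 write a[6]=8 → slow++,fast++
(s=6,f=9) a[fast]=9≠a[slow]=8 write a[7]=9 → slow++,fast++
(s=7,f=10) a[fast]=9=a[slow] dup → fast++
(s=7,f=11) a[fast]=10≠a[slow]=9 write a[8]=10 → slow++,fast++
(s=8,f=12) a[fast]=10=a[slow] dup → fast++
(s=8,f=13) a[fast]=12≠a[slow]=10 write a[9]=12 → slow++,fast++
(s=9,f=14) a[fast]=12=a[slow] dup → fast++
(s=9,f=15) a[fast]=13≠a[slow]=12 write a[10]=13 → slow++,fast++
(s=10,f=16) a[fast]=13=a[slow] dup → fast++
(s=10,f=17) a[fast]=13=a[slow] dup → fast++
(s=10,f=18) a[fast]=13=a[slow] dup → fast++
(s=10,f=19) a[fast]=14≠a[slow]=13 write a[11]=14 → slow++,fast++

length 11; prefix = [1, 2, 3, 6, 7, 8, 9, 10, 12, 13, 14]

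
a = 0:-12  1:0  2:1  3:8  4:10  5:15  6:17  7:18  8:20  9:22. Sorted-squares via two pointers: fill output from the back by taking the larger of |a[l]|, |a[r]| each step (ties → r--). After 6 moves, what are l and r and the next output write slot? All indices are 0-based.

l=1, r=4, next write slot=3

l=0 r=9: |-12|<=|22| out[9]=484, r--
l=0 r=8: |-12|<=|20| out[8]=400, r--
l=0 r=7: |-12|<=|18| out[7]=324, r--
l=0 r=6: |-12|<=|17| out[6]=289, r--
l=0 r=5: |-12|<=|15| out[5]=225, r--
l=0 r=4: |-12|>|10| out[4]=144, l++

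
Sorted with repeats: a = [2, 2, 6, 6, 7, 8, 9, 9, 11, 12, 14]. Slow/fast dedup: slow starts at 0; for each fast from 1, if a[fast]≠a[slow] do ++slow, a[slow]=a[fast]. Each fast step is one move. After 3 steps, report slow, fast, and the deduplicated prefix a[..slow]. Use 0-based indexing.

slow=0 fast=1: a[fast]=2=a[slow] dup, fast++
slow=0 fast=2: a[fast]=6≠a[slow]=2 write a[1]=6, slow++,fast++
slow=1 fast=3: a[fast]=6=a[slow] dup, fast++

slow=1, fast=4, prefix=[2, 6]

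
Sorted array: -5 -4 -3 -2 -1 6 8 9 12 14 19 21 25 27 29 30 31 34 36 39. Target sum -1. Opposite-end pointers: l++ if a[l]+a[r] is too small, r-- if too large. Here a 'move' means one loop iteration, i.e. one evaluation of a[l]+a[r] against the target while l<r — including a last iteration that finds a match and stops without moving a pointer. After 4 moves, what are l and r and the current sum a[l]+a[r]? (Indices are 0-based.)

[0,19] -5+39=34 >-1 → r--
[0,18] -5+36=31 >-1 → r--
[0,17] -5+34=29 >-1 → r--
[0,16] -5+31=26 >-1 → r--

l=0, r=15, sum=25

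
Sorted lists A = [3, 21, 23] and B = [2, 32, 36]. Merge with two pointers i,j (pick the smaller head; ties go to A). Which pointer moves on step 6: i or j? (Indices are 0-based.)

j

[i=0,j=0] A[i]=3>B[j]=2 take 2 → j++
[i=0,j=1] A[i]=3<=B[j]=32 take 3 → i++
[i=1,j=1] A[i]=21<=B[j]=32 take 21 → i++
[i=2,j=1] A[i]=23<=B[j]=32 take 23 → i++
[i=3,j=1] A done, take B[j]=32 → j++
[i=3,j=2] A done, take B[j]=36 → j++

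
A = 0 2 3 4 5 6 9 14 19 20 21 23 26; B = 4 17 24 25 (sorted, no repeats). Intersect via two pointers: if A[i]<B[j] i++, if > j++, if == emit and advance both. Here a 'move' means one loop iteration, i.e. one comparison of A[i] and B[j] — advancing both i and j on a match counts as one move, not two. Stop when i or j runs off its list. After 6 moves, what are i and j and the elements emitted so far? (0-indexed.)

i=6, j=1, emitted=[4]

[i=0,j=0] 0<4 → i++
[i=1,j=0] 2<4 → i++
[i=2,j=0] 3<4 → i++
[i=3,j=0] 4==4 emit → i++,j++
[i=4,j=1] 5<17 → i++
[i=5,j=1] 6<17 → i++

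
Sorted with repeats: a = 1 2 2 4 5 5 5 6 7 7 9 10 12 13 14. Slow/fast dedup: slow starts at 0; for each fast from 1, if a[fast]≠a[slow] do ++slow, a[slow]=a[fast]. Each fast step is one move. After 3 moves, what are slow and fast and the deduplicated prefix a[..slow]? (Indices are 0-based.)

slow=2, fast=4, prefix=[1, 2, 4]

(s=0,f=1) a[fast]=2≠a[slow]=1 write a[1]=2 → slow++,fast++
(s=1,f=2) a[fast]=2=a[slow] dup → fast++
(s=1,f=3) a[fast]=4≠a[slow]=2 write a[2]=4 → slow++,fast++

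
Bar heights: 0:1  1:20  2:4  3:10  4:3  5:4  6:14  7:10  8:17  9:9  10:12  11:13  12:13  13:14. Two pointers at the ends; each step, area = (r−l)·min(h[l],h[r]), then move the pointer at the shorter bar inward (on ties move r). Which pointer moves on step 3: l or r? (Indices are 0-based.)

l=0 r=13: min(1,14)*13=13 best=13 *, l++
l=1 r=13: min(20,14)*12=168 best=168 *, r--
l=1 r=12: min(20,13)*11=143 best=168, r--

r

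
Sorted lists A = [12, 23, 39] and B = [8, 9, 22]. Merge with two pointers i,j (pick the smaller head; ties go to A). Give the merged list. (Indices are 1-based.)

[8, 9, 12, 22, 23, 39]

i=1 j=1: A[i]=12>B[j]=8 take 8, j++
i=1 j=2: A[i]=12>B[j]=9 take 9, j++
i=1 j=3: A[i]=12<=B[j]=22 take 12, i++
i=2 j=3: A[i]=23>B[j]=22 take 22, j++
i=2 j=4: B done, take A[i]=23, i++
i=3 j=4: B done, take A[i]=39, i++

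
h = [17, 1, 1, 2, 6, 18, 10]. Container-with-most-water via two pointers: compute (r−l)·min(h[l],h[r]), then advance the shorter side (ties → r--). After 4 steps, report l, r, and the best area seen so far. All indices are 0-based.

[0,6] min(17,10)*6=60 best=60 * → r--
[0,5] min(17,18)*5=85 best=85 * → l++
[1,5] min(1,18)*4=4 best=85 → l++
[2,5] min(1,18)*3=3 best=85 → l++

l=3, r=5, best area=85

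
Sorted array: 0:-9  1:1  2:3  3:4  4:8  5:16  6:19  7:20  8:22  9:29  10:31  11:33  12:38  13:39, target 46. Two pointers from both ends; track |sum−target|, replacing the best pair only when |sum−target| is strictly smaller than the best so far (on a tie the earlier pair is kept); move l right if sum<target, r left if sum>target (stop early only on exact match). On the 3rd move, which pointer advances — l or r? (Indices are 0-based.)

l

l=0 r=13: -9+39=30 d=16 *, l++
l=1 r=13: 1+39=40 d=6 *, l++
l=2 r=13: 3+39=42 d=4 *, l++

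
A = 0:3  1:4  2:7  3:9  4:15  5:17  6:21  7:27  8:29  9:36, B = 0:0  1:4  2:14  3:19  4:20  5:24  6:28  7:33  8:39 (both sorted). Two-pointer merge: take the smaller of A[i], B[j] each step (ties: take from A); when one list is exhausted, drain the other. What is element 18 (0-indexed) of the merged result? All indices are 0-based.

merged[18] = 39

[i=0,j=0] A[i]=3>B[j]=0 take 0 → j++
[i=0,j=1] A[i]=3<=B[j]=4 take 3 → i++
[i=1,j=1] A[i]=4<=B[j]=4 take 4 → i++
[i=2,j=1] A[i]=7>B[j]=4 take 4 → j++
[i=2,j=2] A[i]=7<=B[j]=14 take 7 → i++
[i=3,j=2] A[i]=9<=B[j]=14 take 9 → i++
[i=4,j=2] A[i]=15>B[j]=14 take 14 → j++
[i=4,j=3] A[i]=15<=B[j]=19 take 15 → i++
[i=5,j=3] A[i]=17<=B[j]=19 take 17 → i++
[i=6,j=3] A[i]=21>B[j]=19 take 19 → j++
[i=6,j=4] A[i]=21>B[j]=20 take 20 → j++
[i=6,j=5] A[i]=21<=B[j]=24 take 21 → i++
[i=7,j=5] A[i]=27>B[j]=24 take 24 → j++
[i=7,j=6] A[i]=27<=B[j]=28 take 27 → i++
[i=8,j=6] A[i]=29>B[j]=28 take 28 → j++
[i=8,j=7] A[i]=29<=B[j]=33 take 29 → i++
[i=9,j=7] A[i]=36>B[j]=33 take 33 → j++
[i=9,j=8] A[i]=36<=B[j]=39 take 36 → i++
[i=10,j=8] A done, take B[j]=39 → j++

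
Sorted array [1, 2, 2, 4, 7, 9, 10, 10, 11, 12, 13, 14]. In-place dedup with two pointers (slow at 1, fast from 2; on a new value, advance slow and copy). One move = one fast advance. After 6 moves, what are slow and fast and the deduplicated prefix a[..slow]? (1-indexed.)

(s=1,f=2) a[fast]=2≠a[slow]=1 write a[2]=2 → slow++,fast++
(s=2,f=3) a[fast]=2=a[slow] dup → fast++
(s=2,f=4) a[fast]=4≠a[slow]=2 write a[3]=4 → slow++,fast++
(s=3,f=5) a[fast]=7≠a[slow]=4 write a[4]=7 → slow++,fast++
(s=4,f=6) a[fast]=9≠a[slow]=7 write a[5]=9 → slow++,fast++
(s=5,f=7) a[fast]=10≠a[slow]=9 write a[6]=10 → slow++,fast++

slow=6, fast=8, prefix=[1, 2, 4, 7, 9, 10]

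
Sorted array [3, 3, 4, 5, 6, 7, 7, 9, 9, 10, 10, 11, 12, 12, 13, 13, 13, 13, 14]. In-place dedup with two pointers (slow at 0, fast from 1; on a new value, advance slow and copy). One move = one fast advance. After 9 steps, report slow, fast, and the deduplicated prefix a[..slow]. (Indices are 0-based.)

slow=0 fast=1: a[fast]=3=a[slow] dup, fast++
slow=0 fast=2: a[fast]=4≠a[slow]=3 write a[1]=4, slow++,fast++
slow=1 fast=3: a[fast]=5≠a[slow]=4 write a[2]=5, slow++,fast++
slow=2 fast=4: a[fast]=6≠a[slow]=5 write a[3]=6, slow++,fast++
slow=3 fast=5: a[fast]=7≠a[slow]=6 write a[4]=7, slow++,fast++
slow=4 fast=6: a[fast]=7=a[slow] dup, fast++
slow=4 fast=7: a[fast]=9≠a[slow]=7 write a[5]=9, slow++,fast++
slow=5 fast=8: a[fast]=9=a[slow] dup, fast++
slow=5 fast=9: a[fast]=10≠a[slow]=9 write a[6]=10, slow++,fast++

slow=6, fast=10, prefix=[3, 4, 5, 6, 7, 9, 10]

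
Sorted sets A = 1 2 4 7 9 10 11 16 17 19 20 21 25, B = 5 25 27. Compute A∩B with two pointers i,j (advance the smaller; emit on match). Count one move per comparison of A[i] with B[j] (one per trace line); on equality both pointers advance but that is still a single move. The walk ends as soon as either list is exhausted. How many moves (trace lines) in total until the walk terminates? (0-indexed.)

14 moves

i=0 j=0: 1<5, i++
i=1 j=0: 2<5, i++
i=2 j=0: 4<5, i++
i=3 j=0: 7>5, j++
i=3 j=1: 7<25, i++
i=4 j=1: 9<25, i++
i=5 j=1: 10<25, i++
i=6 j=1: 11<25, i++
i=7 j=1: 16<25, i++
i=8 j=1: 17<25, i++
i=9 j=1: 19<25, i++
i=10 j=1: 20<25, i++
i=11 j=1: 21<25, i++
i=12 j=1: 25==25 emit, i++,j++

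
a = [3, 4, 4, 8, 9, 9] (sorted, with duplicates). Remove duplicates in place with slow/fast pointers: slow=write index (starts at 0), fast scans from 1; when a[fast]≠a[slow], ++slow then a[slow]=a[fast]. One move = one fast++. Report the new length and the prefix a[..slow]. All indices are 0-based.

slow=0 fast=1: a[fast]=4≠a[slow]=3 write a[1]=4, slow++,fast++
slow=1 fast=2: a[fast]=4=a[slow] dup, fast++
slow=1 fast=3: a[fast]=8≠a[slow]=4 write a[2]=8, slow++,fast++
slow=2 fast=4: a[fast]=9≠a[slow]=8 write a[3]=9, slow++,fast++
slow=3 fast=5: a[fast]=9=a[slow] dup, fast++

length 4; prefix = [3, 4, 8, 9]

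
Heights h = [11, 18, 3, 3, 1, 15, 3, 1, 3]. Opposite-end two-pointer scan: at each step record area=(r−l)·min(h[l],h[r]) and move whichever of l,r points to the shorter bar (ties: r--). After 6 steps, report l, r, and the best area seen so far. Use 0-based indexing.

[0,8] min(11,3)*8=24 best=24 * → r--
[0,7] min(11,1)*7=7 best=24 → r--
[0,6] min(11,3)*6=18 best=24 → r--
[0,5] min(11,15)*5=55 best=55 * → l++
[1,5] min(18,15)*4=60 best=60 * → r--
[1,4] min(18,1)*3=3 best=60 → r--

l=1, r=3, best area=60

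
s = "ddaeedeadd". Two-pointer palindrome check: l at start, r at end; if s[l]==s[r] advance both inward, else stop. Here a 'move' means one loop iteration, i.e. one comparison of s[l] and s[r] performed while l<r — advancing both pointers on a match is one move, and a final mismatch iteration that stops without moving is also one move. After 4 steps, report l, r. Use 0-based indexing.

l=4, r=5

l=0 r=9: 'd'=='d', l++,r--
l=1 r=8: 'd'=='d', l++,r--
l=2 r=7: 'a'=='a', l++,r--
l=3 r=6: 'e'=='e', l++,r--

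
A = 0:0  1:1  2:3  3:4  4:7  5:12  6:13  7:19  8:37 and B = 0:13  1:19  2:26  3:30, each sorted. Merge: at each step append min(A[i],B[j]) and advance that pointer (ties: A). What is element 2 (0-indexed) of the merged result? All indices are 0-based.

i=0 j=0: A[i]=0<=B[j]=13 take 0, i++
i=1 j=0: A[i]=1<=B[j]=13 take 1, i++
i=2 j=0: A[i]=3<=B[j]=13 take 3, i++
i=3 j=0: A[i]=4<=B[j]=13 take 4, i++
i=4 j=0: A[i]=7<=B[j]=13 take 7, i++
i=5 j=0: A[i]=12<=B[j]=13 take 12, i++
i=6 j=0: A[i]=13<=B[j]=13 take 13, i++
i=7 j=0: A[i]=19>B[j]=13 take 13, j++
i=7 j=1: A[i]=19<=B[j]=19 take 19, i++
i=8 j=1: A[i]=37>B[j]=19 take 19, j++
i=8 j=2: A[i]=37>B[j]=26 take 26, j++
i=8 j=3: A[i]=37>B[j]=30 take 30, j++
i=8 j=4: B done, take A[i]=37, i++

merged[2] = 3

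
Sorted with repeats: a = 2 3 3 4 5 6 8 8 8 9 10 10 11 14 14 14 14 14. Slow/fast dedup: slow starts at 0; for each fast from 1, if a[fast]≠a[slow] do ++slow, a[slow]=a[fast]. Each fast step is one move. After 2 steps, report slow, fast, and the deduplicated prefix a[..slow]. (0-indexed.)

(s=0,f=1) a[fast]=3≠a[slow]=2 write a[1]=3 → slow++,fast++
(s=1,f=2) a[fast]=3=a[slow] dup → fast++

slow=1, fast=3, prefix=[2, 3]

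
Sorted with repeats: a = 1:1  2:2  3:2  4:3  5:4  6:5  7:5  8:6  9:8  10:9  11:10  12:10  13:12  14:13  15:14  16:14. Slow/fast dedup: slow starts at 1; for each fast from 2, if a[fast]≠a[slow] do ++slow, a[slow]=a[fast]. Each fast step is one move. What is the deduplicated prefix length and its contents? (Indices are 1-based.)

length 12; prefix = [1, 2, 3, 4, 5, 6, 8, 9, 10, 12, 13, 14]

(s=1,f=2) a[fast]=2≠a[slow]=1 write a[2]=2 → slow++,fast++
(s=2,f=3) a[fast]=2=a[slow] dup → fast++
(s=2,f=4) a[fast]=3≠a[slow]=2 write a[3]=3 → slow++,fast++
(s=3,f=5) a[fast]=4≠a[slow]=3 write a[4]=4 → slow++,fast++
(s=4,f=6) a[fast]=5≠a[slow]=4 write a[5]=5 → slow++,fast++
(s=5,f=7) a[fast]=5=a[slow] dup → fast++
(s=5,f=8) a[fast]=6≠a[slow]=5 write a[6]=6 → slow++,fast++
(s=6,f=9) a[fast]=8≠a[slow]=6 write a[7]=8 → slow++,fast++
(s=7,f=10) a[fast]=9≠a[slow]=8 write a[8]=9 → slow++,fast++
(s=8,f=11) a[fast]=10≠a[slow]=9 write a[9]=10 → slow++,fast++
(s=9,f=12) a[fast]=10=a[slow] dup → fast++
(s=9,f=13) a[fast]=12≠a[slow]=10 write a[10]=12 → slow++,fast++
(s=10,f=14) a[fast]=13≠a[slow]=12 write a[11]=13 → slow++,fast++
(s=11,f=15) a[fast]=14≠a[slow]=13 write a[12]=14 → slow++,fast++
(s=12,f=16) a[fast]=14=a[slow] dup → fast++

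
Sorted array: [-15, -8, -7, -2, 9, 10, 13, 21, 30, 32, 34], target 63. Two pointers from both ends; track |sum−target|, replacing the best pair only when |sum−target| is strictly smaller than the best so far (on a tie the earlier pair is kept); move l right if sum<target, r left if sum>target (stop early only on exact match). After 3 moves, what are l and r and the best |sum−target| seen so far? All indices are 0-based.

l=3, r=10, best |Δ|=36

[0,10] -15+34=19 d=44 * → l++
[1,10] -8+34=26 d=37 * → l++
[2,10] -7+34=27 d=36 * → l++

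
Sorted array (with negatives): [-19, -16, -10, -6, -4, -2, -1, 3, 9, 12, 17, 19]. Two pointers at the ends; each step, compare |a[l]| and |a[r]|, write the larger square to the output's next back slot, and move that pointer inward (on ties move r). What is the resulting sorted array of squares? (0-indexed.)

[1, 4, 9, 16, 36, 81, 100, 144, 256, 289, 361, 361]

[0,11] |-19|<=|19| out[11]=361 → r--
[0,10] |-19|>|17| out[10]=361 → l++
[1,10] |-16|<=|17| out[9]=289 → r--
[1,9] |-16|>|12| out[8]=256 → l++
[2,9] |-10|<=|12| out[7]=144 → r--
[2,8] |-10|>|9| out[6]=100 → l++
[3,8] |-6|<=|9| out[5]=81 → r--
[3,7] |-6|>|3| out[4]=36 → l++
[4,7] |-4|>|3| out[3]=16 → l++
[5,7] |-2|<=|3| out[2]=9 → r--
[5,6] |-2|>|-1| out[1]=4 → l++
[6,6] |-1|<=|-1| out[0]=1 → r--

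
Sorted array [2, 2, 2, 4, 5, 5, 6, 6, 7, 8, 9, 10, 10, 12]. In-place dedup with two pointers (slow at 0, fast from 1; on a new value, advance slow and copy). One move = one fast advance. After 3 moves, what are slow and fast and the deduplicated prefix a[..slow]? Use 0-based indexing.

slow=0 fast=1: a[fast]=2=a[slow] dup, fast++
slow=0 fast=2: a[fast]=2=a[slow] dup, fast++
slow=0 fast=3: a[fast]=4≠a[slow]=2 write a[1]=4, slow++,fast++

slow=1, fast=4, prefix=[2, 4]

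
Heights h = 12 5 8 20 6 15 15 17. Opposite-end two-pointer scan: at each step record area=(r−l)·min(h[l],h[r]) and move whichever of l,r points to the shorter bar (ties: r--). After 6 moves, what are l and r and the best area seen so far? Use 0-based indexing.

l=3, r=4, best area=84

l=0 r=7: min(12,17)*7=84 best=84 *, l++
l=1 r=7: min(5,17)*6=30 best=84, l++
l=2 r=7: min(8,17)*5=40 best=84, l++
l=3 r=7: min(20,17)*4=68 best=84, r--
l=3 r=6: min(20,15)*3=45 best=84, r--
l=3 r=5: min(20,15)*2=30 best=84, r--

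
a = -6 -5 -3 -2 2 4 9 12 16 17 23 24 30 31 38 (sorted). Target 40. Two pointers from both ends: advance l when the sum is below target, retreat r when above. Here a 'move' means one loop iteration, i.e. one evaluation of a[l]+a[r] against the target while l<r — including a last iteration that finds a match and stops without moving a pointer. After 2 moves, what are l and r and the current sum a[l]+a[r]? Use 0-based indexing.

l=0 r=14: -6+38=32 <40, l++
l=1 r=14: -5+38=33 <40, l++

l=2, r=14, sum=35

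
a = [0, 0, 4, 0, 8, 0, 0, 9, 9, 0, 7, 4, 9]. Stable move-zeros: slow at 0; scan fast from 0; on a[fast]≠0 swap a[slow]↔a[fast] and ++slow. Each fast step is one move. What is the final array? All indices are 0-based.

[4, 8, 9, 9, 7, 4, 9, 0, 0, 0, 0, 0, 0]

(s=0,f=0) a[fast]=0 → fast++
(s=0,f=1) a[fast]=0 → fast++
(s=0,f=2) a[fast]=4≠0 swap→a[0]=4 → slow++,fast++
(s=1,f=3) a[fast]=0 → fast++
(s=1,f=4) a[fast]=8≠0 swap→a[1]=8 → slow++,fast++
(s=2,f=5) a[fast]=0 → fast++
(s=2,f=6) a[fast]=0 → fast++
(s=2,f=7) a[fast]=9≠0 swap→a[2]=9 → slow++,fast++
(s=3,f=8) a[fast]=9≠0 swap→a[3]=9 → slow++,fast++
(s=4,f=9) a[fast]=0 → fast++
(s=4,f=10) a[fast]=7≠0 swap→a[4]=7 → slow++,fast++
(s=5,f=11) a[fast]=4≠0 swap→a[5]=4 → slow++,fast++
(s=6,f=12) a[fast]=9≠0 swap→a[6]=9 → slow++,fast++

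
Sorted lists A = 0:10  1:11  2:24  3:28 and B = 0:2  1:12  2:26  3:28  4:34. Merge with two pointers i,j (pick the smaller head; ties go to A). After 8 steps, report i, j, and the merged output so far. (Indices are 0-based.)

[i=0,j=0] A[i]=10>B[j]=2 take 2 → j++
[i=0,j=1] A[i]=10<=B[j]=12 take 10 → i++
[i=1,j=1] A[i]=11<=B[j]=12 take 11 → i++
[i=2,j=1] A[i]=24>B[j]=12 take 12 → j++
[i=2,j=2] A[i]=24<=B[j]=26 take 24 → i++
[i=3,j=2] A[i]=28>B[j]=26 take 26 → j++
[i=3,j=3] A[i]=28<=B[j]=28 take 28 → i++
[i=4,j=3] A done, take B[j]=28 → j++

i=4, j=4, merged so far=[2, 10, 11, 12, 24, 26, 28, 28]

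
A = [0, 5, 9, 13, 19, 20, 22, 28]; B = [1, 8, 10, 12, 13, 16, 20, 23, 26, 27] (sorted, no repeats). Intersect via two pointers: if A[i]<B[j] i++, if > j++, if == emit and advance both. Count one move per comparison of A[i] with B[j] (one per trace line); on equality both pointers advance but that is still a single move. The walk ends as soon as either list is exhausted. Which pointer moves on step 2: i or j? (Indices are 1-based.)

[i=1,j=1] 0<1 → i++
[i=2,j=1] 5>1 → j++

j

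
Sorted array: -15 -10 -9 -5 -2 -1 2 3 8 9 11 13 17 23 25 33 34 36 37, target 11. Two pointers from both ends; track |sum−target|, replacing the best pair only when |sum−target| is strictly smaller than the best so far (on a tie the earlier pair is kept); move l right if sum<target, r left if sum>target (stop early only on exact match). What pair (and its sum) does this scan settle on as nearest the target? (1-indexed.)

[1,19] -15+37=22 d=11 * → r--
[1,18] -15+36=21 d=10 * → r--
[1,17] -15+34=19 d=8 * → r--
[1,16] -15+33=18 d=7 * → r--
[1,15] -15+25=10 d=1 * → l++
[2,15] -10+25=15 d=4 → r--
[2,14] -10+23=13 d=2 → r--
[2,13] -10+17=7 d=4 → l++
[3,13] -9+17=8 d=3 → l++
[4,13] -5+17=12 d=1 → r--
[4,12] -5+13=8 d=3 → l++
[5,12] -2+13=11 d=0 * → stop

pair (-2, 13) with sum 11 (|Δ|=0)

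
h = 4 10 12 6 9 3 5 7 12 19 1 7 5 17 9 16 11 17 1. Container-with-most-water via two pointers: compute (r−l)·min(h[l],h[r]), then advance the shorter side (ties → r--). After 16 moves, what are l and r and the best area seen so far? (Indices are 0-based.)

[0,18] min(4,1)*18=18 best=18 * → r--
[0,17] min(4,17)*17=68 best=68 * → l++
[1,17] min(10,17)*16=160 best=160 * → l++
[2,17] min(12,17)*15=180 best=180 * → l++
[3,17] min(6,17)*14=84 best=180 → l++
[4,17] min(9,17)*13=117 best=180 → l++
[5,17] min(3,17)*12=36 best=180 → l++
[6,17] min(5,17)*11=55 best=180 → l++
[7,17] min(7,17)*10=70 best=180 → l++
[8,17] min(12,17)*9=108 best=180 → l++
[9,17] min(19,17)*8=136 best=180 → r--
[9,16] min(19,11)*7=77 best=180 → r--
[9,15] min(19,16)*6=96 best=180 → r--
[9,14] min(19,9)*5=45 best=180 → r--
[9,13] min(19,17)*4=68 best=180 → r--
[9,12] min(19,5)*3=15 best=180 → r--

l=9, r=11, best area=180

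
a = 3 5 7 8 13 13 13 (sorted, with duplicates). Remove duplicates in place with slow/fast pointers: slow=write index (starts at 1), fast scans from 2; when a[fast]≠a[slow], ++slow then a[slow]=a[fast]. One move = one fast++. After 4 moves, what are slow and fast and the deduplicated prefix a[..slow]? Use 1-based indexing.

slow=5, fast=6, prefix=[3, 5, 7, 8, 13]

(s=1,f=2) a[fast]=5≠a[slow]=3 write a[2]=5 → slow++,fast++
(s=2,f=3) a[fast]=7≠a[slow]=5 write a[3]=7 → slow++,fast++
(s=3,f=4) a[fast]=8≠a[slow]=7 write a[4]=8 → slow++,fast++
(s=4,f=5) a[fast]=13≠a[slow]=8 write a[5]=13 → slow++,fast++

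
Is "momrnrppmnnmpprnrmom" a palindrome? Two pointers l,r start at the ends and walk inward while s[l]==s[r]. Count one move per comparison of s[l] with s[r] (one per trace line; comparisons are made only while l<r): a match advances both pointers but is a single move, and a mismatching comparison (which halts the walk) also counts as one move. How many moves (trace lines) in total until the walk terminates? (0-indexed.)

10 moves

l=0 r=19: 'm'=='m', l++,r--
l=1 r=18: 'o'=='o', l++,r--
l=2 r=17: 'm'=='m', l++,r--
l=3 r=16: 'r'=='r', l++,r--
l=4 r=15: 'n'=='n', l++,r--
l=5 r=14: 'r'=='r', l++,r--
l=6 r=13: 'p'=='p', l++,r--
l=7 r=12: 'p'=='p', l++,r--
l=8 r=11: 'm'=='m', l++,r--
l=9 r=10: 'n'=='n', l++,r--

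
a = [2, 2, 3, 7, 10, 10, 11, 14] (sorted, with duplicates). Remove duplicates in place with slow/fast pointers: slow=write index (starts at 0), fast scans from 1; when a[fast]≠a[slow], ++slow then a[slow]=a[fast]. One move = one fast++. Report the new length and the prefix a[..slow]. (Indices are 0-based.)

slow=0 fast=1: a[fast]=2=a[slow] dup, fast++
slow=0 fast=2: a[fast]=3≠a[slow]=2 write a[1]=3, slow++,fast++
slow=1 fast=3: a[fast]=7≠a[slow]=3 write a[2]=7, slow++,fast++
slow=2 fast=4: a[fast]=10≠a[slow]=7 write a[3]=10, slow++,fast++
slow=3 fast=5: a[fast]=10=a[slow] dup, fast++
slow=3 fast=6: a[fast]=11≠a[slow]=10 write a[4]=11, slow++,fast++
slow=4 fast=7: a[fast]=14≠a[slow]=11 write a[5]=14, slow++,fast++

length 6; prefix = [2, 3, 7, 10, 11, 14]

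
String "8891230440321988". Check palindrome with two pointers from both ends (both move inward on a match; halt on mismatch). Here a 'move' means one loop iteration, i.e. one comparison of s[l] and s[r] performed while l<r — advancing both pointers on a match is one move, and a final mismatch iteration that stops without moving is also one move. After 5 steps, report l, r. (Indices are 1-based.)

l=6, r=11

[1,16] '8'=='8' → l++,r--
[2,15] '8'=='8' → l++,r--
[3,14] '9'=='9' → l++,r--
[4,13] '1'=='1' → l++,r--
[5,12] '2'=='2' → l++,r--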